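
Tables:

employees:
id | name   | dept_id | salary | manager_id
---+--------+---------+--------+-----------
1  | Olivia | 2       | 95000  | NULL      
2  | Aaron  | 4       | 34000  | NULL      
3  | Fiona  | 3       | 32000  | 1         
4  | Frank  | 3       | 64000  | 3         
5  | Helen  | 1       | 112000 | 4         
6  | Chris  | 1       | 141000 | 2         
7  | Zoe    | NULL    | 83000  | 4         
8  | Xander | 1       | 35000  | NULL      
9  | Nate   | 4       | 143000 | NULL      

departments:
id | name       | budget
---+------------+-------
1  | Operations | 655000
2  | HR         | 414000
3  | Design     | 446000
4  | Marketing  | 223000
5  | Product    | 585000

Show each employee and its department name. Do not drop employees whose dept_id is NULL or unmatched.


LEFT JOIN keeps every row from employees (the left table); where dept_id has no match in departments, the department columns become NULL. Walk through each employee:
  - employee 1 (Olivia): dept_id=2 -> matches HR
  - employee 2 (Aaron): dept_id=4 -> matches Marketing
  - employee 3 (Fiona): dept_id=3 -> matches Design
  - employee 4 (Frank): dept_id=3 -> matches Design
  - employee 5 (Helen): dept_id=1 -> matches Operations
  - employee 6 (Chris): dept_id=1 -> matches Operations
  - employee 7 (Zoe): dept_id=NULL, no match -> kept with NULL
  - employee 8 (Xander): dept_id=1 -> matches Operations
  - employee 9 (Nate): dept_id=4 -> matches Marketing
All 9 rows appear; 1 has NULL department.

SQL:
SELECT a.name, b.name AS department
FROM employees a
LEFT JOIN departments b ON a.dept_id = b.id

Result:
name   | department
-------+-----------
Olivia | HR        
Aaron  | Marketing 
Fiona  | Design    
Frank  | Design    
Helen  | Operations
Chris  | Operations
Zoe    | NULL      
Xander | Operations
Nate   | Marketing 


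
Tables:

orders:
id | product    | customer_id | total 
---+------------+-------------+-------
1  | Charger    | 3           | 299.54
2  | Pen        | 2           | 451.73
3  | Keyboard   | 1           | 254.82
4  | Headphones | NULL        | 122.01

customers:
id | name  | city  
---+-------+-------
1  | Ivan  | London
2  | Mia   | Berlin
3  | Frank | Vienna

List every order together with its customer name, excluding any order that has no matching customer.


INNER JOIN keeps only orders rows whose customer_id matches an id in customers. Walk through each order:
  - order 1 (Charger): customer_id=3 -> matches Frank
  - order 2 (Pen): customer_id=2 -> matches Mia
  - order 3 (Keyboard): customer_id=1 -> matches Ivan
  - order 4 (Headphones): customer_id=NULL, no match -> dropped
So 1 of 4 rows is dropped.

SQL:
SELECT a.product, b.name AS customer
FROM orders a
INNER JOIN customers b ON a.customer_id = b.id

Result:
product  | customer
---------+---------
Charger  | Frank   
Pen      | Mia     
Keyboard | Ivan    


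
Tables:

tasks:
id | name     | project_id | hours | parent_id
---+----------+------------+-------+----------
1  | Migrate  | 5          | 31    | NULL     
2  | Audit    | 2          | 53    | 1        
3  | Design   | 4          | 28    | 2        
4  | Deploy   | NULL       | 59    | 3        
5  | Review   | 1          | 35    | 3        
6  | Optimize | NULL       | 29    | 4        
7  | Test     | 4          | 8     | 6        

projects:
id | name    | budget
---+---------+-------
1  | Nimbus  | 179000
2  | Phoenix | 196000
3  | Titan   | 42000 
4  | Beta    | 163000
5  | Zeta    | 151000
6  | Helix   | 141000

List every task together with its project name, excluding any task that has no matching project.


INNER JOIN keeps only tasks rows whose project_id matches an id in projects. Walk through each task:
  - task 1 (Migrate): project_id=5 -> matches Zeta
  - task 2 (Audit): project_id=2 -> matches Phoenix
  - task 3 (Design): project_id=4 -> matches Beta
  - task 4 (Deploy): project_id=NULL, no match -> dropped
  - task 5 (Review): project_id=1 -> matches Nimbus
  - task 6 (Optimize): project_id=NULL, no match -> dropped
  - task 7 (Test): project_id=4 -> matches Beta
So 2 of 7 rows are dropped.

SQL:
SELECT a.name, b.name AS project
FROM tasks a
INNER JOIN projects b ON a.project_id = b.id

Result:
name    | project
--------+--------
Migrate | Zeta   
Audit   | Phoenix
Design  | Beta   
Review  | Nimbus 
Test    | Beta   


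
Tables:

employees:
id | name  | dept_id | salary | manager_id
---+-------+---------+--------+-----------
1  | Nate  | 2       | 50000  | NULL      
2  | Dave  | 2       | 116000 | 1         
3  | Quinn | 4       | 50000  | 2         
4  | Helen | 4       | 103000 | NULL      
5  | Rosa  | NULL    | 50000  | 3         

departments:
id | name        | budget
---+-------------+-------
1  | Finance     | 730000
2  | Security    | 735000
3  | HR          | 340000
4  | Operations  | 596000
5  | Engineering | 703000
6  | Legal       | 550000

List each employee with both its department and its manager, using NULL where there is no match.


Two LEFT JOINs from the same base table employees: one to departments via dept_id, one to employees itself via manager_id. Both are LEFT so every employee is preserved.
Match against departments:
  - employee 1 (Nate): dept_id=2 -> matches Security
  - employee 2 (Dave): dept_id=2 -> matches Security
  - employee 3 (Quinn): dept_id=4 -> matches Operations
  - employee 4 (Helen): dept_id=4 -> matches Operations
  - employee 5 (Rosa): dept_id=NULL, no match -> kept with NULL
Match against employees (self):
  - employee 1 (Nate): manager_id=NULL -> NULL
  - employee 2 (Dave): manager_id=1 -> Nate
  - employee 3 (Quinn): manager_id=2 -> Dave
  - employee 4 (Helen): manager_id=NULL -> NULL
  - employee 5 (Rosa): manager_id=3 -> Quinn

SQL:
SELECT a.name, b.name AS department, c.name AS manager
FROM employees a
LEFT JOIN departments b ON a.dept_id = b.id
LEFT JOIN employees c ON a.manager_id = c.id

Result:
name  | department | manager
------+------------+--------
Nate  | Security   | NULL   
Dave  | Security   | Nate   
Quinn | Operations | Dave   
Helen | Operations | NULL   
Rosa  | NULL       | Quinn  


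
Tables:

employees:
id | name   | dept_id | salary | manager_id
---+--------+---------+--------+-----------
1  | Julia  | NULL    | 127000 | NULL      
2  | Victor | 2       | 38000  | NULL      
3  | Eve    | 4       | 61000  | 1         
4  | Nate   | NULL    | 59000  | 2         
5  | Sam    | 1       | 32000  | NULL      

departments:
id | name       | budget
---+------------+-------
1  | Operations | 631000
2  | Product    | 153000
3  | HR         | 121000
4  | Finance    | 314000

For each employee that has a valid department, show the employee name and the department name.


INNER JOIN keeps only employees rows whose dept_id matches an id in departments. Walk through each employee:
  - employee 1 (Julia): dept_id=NULL, no match -> dropped
  - employee 2 (Victor): dept_id=2 -> matches Product
  - employee 3 (Eve): dept_id=4 -> matches Finance
  - employee 4 (Nate): dept_id=NULL, no match -> dropped
  - employee 5 (Sam): dept_id=1 -> matches Operations
So 2 of 5 rows are dropped.

SQL:
SELECT a.name, b.name AS department
FROM employees a
INNER JOIN departments b ON a.dept_id = b.id

Result:
name   | department
-------+-----------
Victor | Product   
Eve    | Finance   
Sam    | Operations


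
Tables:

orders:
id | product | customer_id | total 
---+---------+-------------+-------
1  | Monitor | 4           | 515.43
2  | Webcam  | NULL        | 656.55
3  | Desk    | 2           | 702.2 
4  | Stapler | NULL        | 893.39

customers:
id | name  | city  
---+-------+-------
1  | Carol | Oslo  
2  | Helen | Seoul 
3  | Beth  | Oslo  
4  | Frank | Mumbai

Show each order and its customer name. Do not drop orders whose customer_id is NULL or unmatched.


LEFT JOIN keeps every row from orders (the left table); where customer_id has no match in customers, the customer columns become NULL. Walk through each order:
  - order 1 (Monitor): customer_id=4 -> matches Frank
  - order 2 (Webcam): customer_id=NULL, no match -> kept with NULL
  - order 3 (Desk): customer_id=2 -> matches Helen
  - order 4 (Stapler): customer_id=NULL, no match -> kept with NULL
All 4 rows appear; 2 have NULL customer.

SQL:
SELECT a.product, b.name AS customer
FROM orders a
LEFT JOIN customers b ON a.customer_id = b.id

Result:
product | customer
--------+---------
Monitor | Frank   
Webcam  | NULL    
Desk    | Helen   
Stapler | NULL    


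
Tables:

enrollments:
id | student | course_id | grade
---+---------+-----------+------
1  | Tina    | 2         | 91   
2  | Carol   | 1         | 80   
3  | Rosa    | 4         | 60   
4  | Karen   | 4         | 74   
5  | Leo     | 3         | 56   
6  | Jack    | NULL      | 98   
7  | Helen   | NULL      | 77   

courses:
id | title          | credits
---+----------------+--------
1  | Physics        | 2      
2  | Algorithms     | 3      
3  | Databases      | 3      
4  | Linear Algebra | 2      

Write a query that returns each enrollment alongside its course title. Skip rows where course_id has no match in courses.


INNER JOIN keeps only enrollments rows whose course_id matches an id in courses. Walk through each enrollment:
  - enrollment 1 (Tina): course_id=2 -> matches Algorithms
  - enrollment 2 (Carol): course_id=1 -> matches Physics
  - enrollment 3 (Rosa): course_id=4 -> matches Linear Algebra
  - enrollment 4 (Karen): course_id=4 -> matches Linear Algebra
  - enrollment 5 (Leo): course_id=3 -> matches Databases
  - enrollment 6 (Jack): course_id=NULL, no match -> dropped
  - enrollment 7 (Helen): course_id=NULL, no match -> dropped
So 2 of 7 rows are dropped.

SQL:
SELECT a.student, b.title AS course
FROM enrollments a
INNER JOIN courses b ON a.course_id = b.id

Result:
student | course        
--------+---------------
Tina    | Algorithms    
Carol   | Physics       
Rosa    | Linear Algebra
Karen   | Linear Algebra
Leo     | Databases     


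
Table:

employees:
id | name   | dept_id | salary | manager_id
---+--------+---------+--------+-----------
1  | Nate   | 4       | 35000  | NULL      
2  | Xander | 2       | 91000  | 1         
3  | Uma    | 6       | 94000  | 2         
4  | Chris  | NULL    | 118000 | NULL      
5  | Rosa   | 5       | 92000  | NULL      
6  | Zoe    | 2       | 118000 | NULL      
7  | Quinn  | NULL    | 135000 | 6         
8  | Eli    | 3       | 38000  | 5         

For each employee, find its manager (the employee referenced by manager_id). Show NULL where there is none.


This is a self-join: employees is joined to a second copy of itself, matching each row's manager_id to another row's id. Use LEFT JOIN so rows with manager_id=NULL are kept.
  - employee 1 (Nate): manager_id=NULL -> NULL
  - employee 2 (Xander): manager_id=1 -> Nate
  - employee 3 (Uma): manager_id=2 -> Xander
  - employee 4 (Chris): manager_id=NULL -> NULL
  - employee 5 (Rosa): manager_id=NULL -> NULL
  - employee 6 (Zoe): manager_id=NULL -> NULL
  - employee 7 (Quinn): manager_id=6 -> Zoe
  - employee 8 (Eli): manager_id=5 -> Rosa

SQL:
SELECT a.name AS item, b.name AS manager
FROM employees a
LEFT JOIN employees b ON a.manager_id = b.id

Result:
item   | manager
-------+--------
Nate   | NULL   
Xander | Nate   
Uma    | Xander 
Chris  | NULL   
Rosa   | NULL   
Zoe    | NULL   
Quinn  | Zoe    
Eli    | Rosa   


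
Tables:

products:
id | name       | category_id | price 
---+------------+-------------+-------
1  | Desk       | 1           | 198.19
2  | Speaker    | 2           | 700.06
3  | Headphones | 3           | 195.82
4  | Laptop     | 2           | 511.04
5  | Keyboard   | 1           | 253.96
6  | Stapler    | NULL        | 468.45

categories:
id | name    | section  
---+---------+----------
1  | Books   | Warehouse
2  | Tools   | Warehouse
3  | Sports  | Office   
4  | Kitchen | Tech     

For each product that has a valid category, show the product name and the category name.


INNER JOIN keeps only products rows whose category_id matches an id in categories. Walk through each product:
  - product 1 (Desk): category_id=1 -> matches Books
  - product 2 (Speaker): category_id=2 -> matches Tools
  - product 3 (Headphones): category_id=3 -> matches Sports
  - product 4 (Laptop): category_id=2 -> matches Tools
  - product 5 (Keyboard): category_id=1 -> matches Books
  - product 6 (Stapler): category_id=NULL, no match -> dropped
So 1 of 6 rows is dropped.

SQL:
SELECT a.name, b.name AS category
FROM products a
INNER JOIN categories b ON a.category_id = b.id

Result:
name       | category
-----------+---------
Desk       | Books   
Speaker    | Tools   
Headphones | Sports  
Laptop     | Tools   
Keyboard   | Books   


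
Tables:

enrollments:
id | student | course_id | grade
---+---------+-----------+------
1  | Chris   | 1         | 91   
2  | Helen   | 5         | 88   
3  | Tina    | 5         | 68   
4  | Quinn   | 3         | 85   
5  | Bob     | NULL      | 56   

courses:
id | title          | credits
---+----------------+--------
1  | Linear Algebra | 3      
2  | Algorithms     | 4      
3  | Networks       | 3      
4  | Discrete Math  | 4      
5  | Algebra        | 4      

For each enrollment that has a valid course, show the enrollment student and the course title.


INNER JOIN keeps only enrollments rows whose course_id matches an id in courses. Walk through each enrollment:
  - enrollment 1 (Chris): course_id=1 -> matches Linear Algebra
  - enrollment 2 (Helen): course_id=5 -> matches Algebra
  - enrollment 3 (Tina): course_id=5 -> matches Algebra
  - enrollment 4 (Quinn): course_id=3 -> matches Networks
  - enrollment 5 (Bob): course_id=NULL, no match -> dropped
So 1 of 5 rows is dropped.

SQL:
SELECT a.student, b.title AS course
FROM enrollments a
INNER JOIN courses b ON a.course_id = b.id

Result:
student | course        
--------+---------------
Chris   | Linear Algebra
Helen   | Algebra       
Tina    | Algebra       
Quinn   | Networks      


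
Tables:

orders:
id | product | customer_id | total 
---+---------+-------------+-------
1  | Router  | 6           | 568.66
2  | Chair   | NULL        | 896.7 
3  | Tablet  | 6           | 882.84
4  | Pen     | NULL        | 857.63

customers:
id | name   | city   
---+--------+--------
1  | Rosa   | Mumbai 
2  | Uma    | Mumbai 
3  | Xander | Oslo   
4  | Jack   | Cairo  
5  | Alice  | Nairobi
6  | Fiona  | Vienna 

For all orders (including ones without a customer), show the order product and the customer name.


LEFT JOIN keeps every row from orders (the left table); where customer_id has no match in customers, the customer columns become NULL. Walk through each order:
  - order 1 (Router): customer_id=6 -> matches Fiona
  - order 2 (Chair): customer_id=NULL, no match -> kept with NULL
  - order 3 (Tablet): customer_id=6 -> matches Fiona
  - order 4 (Pen): customer_id=NULL, no match -> kept with NULL
All 4 rows appear; 2 have NULL customer.

SQL:
SELECT a.product, b.name AS customer
FROM orders a
LEFT JOIN customers b ON a.customer_id = b.id

Result:
product | customer
--------+---------
Router  | Fiona   
Chair   | NULL    
Tablet  | Fiona   
Pen     | NULL    


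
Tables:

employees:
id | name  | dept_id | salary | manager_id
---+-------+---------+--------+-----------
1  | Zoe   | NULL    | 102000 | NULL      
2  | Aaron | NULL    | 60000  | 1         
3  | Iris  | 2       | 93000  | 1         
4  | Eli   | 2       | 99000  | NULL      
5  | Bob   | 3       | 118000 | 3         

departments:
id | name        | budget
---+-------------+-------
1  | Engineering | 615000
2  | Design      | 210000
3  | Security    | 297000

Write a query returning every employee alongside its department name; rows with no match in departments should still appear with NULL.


LEFT JOIN keeps every row from employees (the left table); where dept_id has no match in departments, the department columns become NULL. Walk through each employee:
  - employee 1 (Zoe): dept_id=NULL, no match -> kept with NULL
  - employee 2 (Aaron): dept_id=NULL, no match -> kept with NULL
  - employee 3 (Iris): dept_id=2 -> matches Design
  - employee 4 (Eli): dept_id=2 -> matches Design
  - employee 5 (Bob): dept_id=3 -> matches Security
All 5 rows appear; 2 have NULL department.

SQL:
SELECT a.name, b.name AS department
FROM employees a
LEFT JOIN departments b ON a.dept_id = b.id

Result:
name  | department
------+-----------
Zoe   | NULL      
Aaron | NULL      
Iris  | Design    
Eli   | Design    
Bob   | Security  


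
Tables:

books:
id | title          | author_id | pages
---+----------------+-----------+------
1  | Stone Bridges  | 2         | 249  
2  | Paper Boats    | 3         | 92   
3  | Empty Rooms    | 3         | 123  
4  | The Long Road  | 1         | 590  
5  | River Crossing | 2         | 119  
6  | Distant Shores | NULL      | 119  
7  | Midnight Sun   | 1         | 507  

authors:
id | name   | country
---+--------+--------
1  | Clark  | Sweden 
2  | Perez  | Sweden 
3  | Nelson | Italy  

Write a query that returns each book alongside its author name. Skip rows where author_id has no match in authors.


INNER JOIN keeps only books rows whose author_id matches an id in authors. Walk through each book:
  - book 1 (Stone Bridges): author_id=2 -> matches Perez
  - book 2 (Paper Boats): author_id=3 -> matches Nelson
  - book 3 (Empty Rooms): author_id=3 -> matches Nelson
  - book 4 (The Long Road): author_id=1 -> matches Clark
  - book 5 (River Crossing): author_id=2 -> matches Perez
  - book 6 (Distant Shores): author_id=NULL, no match -> dropped
  - book 7 (Midnight Sun): author_id=1 -> matches Clark
So 1 of 7 rows is dropped.

SQL:
SELECT a.title, b.name AS author
FROM books a
INNER JOIN authors b ON a.author_id = b.id

Result:
title          | author
---------------+-------
Stone Bridges  | Perez 
Paper Boats    | Nelson
Empty Rooms    | Nelson
The Long Road  | Clark 
River Crossing | Perez 
Midnight Sun   | Clark 


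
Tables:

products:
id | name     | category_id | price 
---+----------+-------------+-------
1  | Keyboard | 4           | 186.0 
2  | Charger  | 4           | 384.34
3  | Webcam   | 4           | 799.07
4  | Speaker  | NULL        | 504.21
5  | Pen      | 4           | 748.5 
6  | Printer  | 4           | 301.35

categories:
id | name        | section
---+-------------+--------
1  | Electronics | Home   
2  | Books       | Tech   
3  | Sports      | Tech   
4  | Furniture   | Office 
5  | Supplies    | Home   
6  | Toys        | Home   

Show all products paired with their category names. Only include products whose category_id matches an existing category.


INNER JOIN keeps only products rows whose category_id matches an id in categories. Walk through each product:
  - product 1 (Keyboard): category_id=4 -> matches Furniture
  - product 2 (Charger): category_id=4 -> matches Furniture
  - product 3 (Webcam): category_id=4 -> matches Furniture
  - product 4 (Speaker): category_id=NULL, no match -> dropped
  - product 5 (Pen): category_id=4 -> matches Furniture
  - product 6 (Printer): category_id=4 -> matches Furniture
So 1 of 6 rows is dropped.

SQL:
SELECT a.name, b.name AS category
FROM products a
INNER JOIN categories b ON a.category_id = b.id

Result:
name     | category 
---------+----------
Keyboard | Furniture
Charger  | Furniture
Webcam   | Furniture
Pen      | Furniture
Printer  | Furniture


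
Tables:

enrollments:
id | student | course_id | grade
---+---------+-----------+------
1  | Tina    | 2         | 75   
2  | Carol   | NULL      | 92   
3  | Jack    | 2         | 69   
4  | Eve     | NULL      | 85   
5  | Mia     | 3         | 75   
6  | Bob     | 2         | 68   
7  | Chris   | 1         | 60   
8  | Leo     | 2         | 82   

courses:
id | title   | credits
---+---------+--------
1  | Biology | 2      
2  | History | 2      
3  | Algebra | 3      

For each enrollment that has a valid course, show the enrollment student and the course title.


INNER JOIN keeps only enrollments rows whose course_id matches an id in courses. Walk through each enrollment:
  - enrollment 1 (Tina): course_id=2 -> matches History
  - enrollment 2 (Carol): course_id=NULL, no match -> dropped
  - enrollment 3 (Jack): course_id=2 -> matches History
  - enrollment 4 (Eve): course_id=NULL, no match -> dropped
  - enrollment 5 (Mia): course_id=3 -> matches Algebra
  - enrollment 6 (Bob): course_id=2 -> matches History
  - enrollment 7 (Chris): course_id=1 -> matches Biology
  - enrollment 8 (Leo): course_id=2 -> matches History
So 2 of 8 rows are dropped.

SQL:
SELECT a.student, b.title AS course
FROM enrollments a
INNER JOIN courses b ON a.course_id = b.id

Result:
student | course 
--------+--------
Tina    | History
Jack    | History
Mia     | Algebra
Bob     | History
Chris   | Biology
Leo     | History


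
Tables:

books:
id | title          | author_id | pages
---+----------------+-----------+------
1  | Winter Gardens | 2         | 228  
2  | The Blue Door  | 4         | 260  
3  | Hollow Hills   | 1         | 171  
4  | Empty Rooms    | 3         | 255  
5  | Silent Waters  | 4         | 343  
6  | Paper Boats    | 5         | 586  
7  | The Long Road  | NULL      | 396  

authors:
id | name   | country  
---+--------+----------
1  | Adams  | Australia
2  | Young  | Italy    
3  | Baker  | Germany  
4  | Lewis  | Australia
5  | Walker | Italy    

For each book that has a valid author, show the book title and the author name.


INNER JOIN keeps only books rows whose author_id matches an id in authors. Walk through each book:
  - book 1 (Winter Gardens): author_id=2 -> matches Young
  - book 2 (The Blue Door): author_id=4 -> matches Lewis
  - book 3 (Hollow Hills): author_id=1 -> matches Adams
  - book 4 (Empty Rooms): author_id=3 -> matches Baker
  - book 5 (Silent Waters): author_id=4 -> matches Lewis
  - book 6 (Paper Boats): author_id=5 -> matches Walker
  - book 7 (The Long Road): author_id=NULL, no match -> dropped
So 1 of 7 rows is dropped.

SQL:
SELECT a.title, b.name AS author
FROM books a
INNER JOIN authors b ON a.author_id = b.id

Result:
title          | author
---------------+-------
Winter Gardens | Young 
The Blue Door  | Lewis 
Hollow Hills   | Adams 
Empty Rooms    | Baker 
Silent Waters  | Lewis 
Paper Boats    | Walker


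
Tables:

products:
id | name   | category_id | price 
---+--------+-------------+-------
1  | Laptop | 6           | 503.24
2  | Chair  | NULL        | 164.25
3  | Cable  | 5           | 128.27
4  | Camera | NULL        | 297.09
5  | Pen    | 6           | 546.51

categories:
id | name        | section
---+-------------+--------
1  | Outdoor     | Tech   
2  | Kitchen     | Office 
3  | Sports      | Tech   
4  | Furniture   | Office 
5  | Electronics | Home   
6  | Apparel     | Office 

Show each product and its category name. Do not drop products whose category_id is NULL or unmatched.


LEFT JOIN keeps every row from products (the left table); where category_id has no match in categories, the category columns become NULL. Walk through each product:
  - product 1 (Laptop): category_id=6 -> matches Apparel
  - product 2 (Chair): category_id=NULL, no match -> kept with NULL
  - product 3 (Cable): category_id=5 -> matches Electronics
  - product 4 (Camera): category_id=NULL, no match -> kept with NULL
  - product 5 (Pen): category_id=6 -> matches Apparel
All 5 rows appear; 2 have NULL category.

SQL:
SELECT a.name, b.name AS category
FROM products a
LEFT JOIN categories b ON a.category_id = b.id

Result:
name   | category   
-------+------------
Laptop | Apparel    
Chair  | NULL       
Cable  | Electronics
Camera | NULL       
Pen    | Apparel    


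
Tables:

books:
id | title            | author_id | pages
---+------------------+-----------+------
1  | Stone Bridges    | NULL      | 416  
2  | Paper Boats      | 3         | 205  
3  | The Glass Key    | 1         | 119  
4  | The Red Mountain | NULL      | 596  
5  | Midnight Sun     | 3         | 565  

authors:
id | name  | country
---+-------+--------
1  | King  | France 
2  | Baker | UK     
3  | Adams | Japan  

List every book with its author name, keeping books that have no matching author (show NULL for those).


LEFT JOIN keeps every row from books (the left table); where author_id has no match in authors, the author columns become NULL. Walk through each book:
  - book 1 (Stone Bridges): author_id=NULL, no match -> kept with NULL
  - book 2 (Paper Boats): author_id=3 -> matches Adams
  - book 3 (The Glass Key): author_id=1 -> matches King
  - book 4 (The Red Mountain): author_id=NULL, no match -> kept with NULL
  - book 5 (Midnight Sun): author_id=3 -> matches Adams
All 5 rows appear; 2 have NULL author.

SQL:
SELECT a.title, b.name AS author
FROM books a
LEFT JOIN authors b ON a.author_id = b.id

Result:
title            | author
-----------------+-------
Stone Bridges    | NULL  
Paper Boats      | Adams 
The Glass Key    | King  
The Red Mountain | NULL  
Midnight Sun     | Adams 


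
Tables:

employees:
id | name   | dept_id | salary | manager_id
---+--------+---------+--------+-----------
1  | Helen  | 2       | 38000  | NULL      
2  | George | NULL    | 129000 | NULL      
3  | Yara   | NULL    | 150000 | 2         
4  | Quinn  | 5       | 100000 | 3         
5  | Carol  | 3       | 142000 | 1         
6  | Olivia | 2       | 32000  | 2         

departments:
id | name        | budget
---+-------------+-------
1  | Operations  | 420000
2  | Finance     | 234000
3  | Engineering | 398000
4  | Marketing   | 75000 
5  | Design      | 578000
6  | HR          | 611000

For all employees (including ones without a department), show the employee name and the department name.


LEFT JOIN keeps every row from employees (the left table); where dept_id has no match in departments, the department columns become NULL. Walk through each employee:
  - employee 1 (Helen): dept_id=2 -> matches Finance
  - employee 2 (George): dept_id=NULL, no match -> kept with NULL
  - employee 3 (Yara): dept_id=NULL, no match -> kept with NULL
  - employee 4 (Quinn): dept_id=5 -> matches Design
  - employee 5 (Carol): dept_id=3 -> matches Engineering
  - employee 6 (Olivia): dept_id=2 -> matches Finance
All 6 rows appear; 2 have NULL department.

SQL:
SELECT a.name, b.name AS department
FROM employees a
LEFT JOIN departments b ON a.dept_id = b.id

Result:
name   | department 
-------+------------
Helen  | Finance    
George | NULL       
Yara   | NULL       
Quinn  | Design     
Carol  | Engineering
Olivia | Finance    


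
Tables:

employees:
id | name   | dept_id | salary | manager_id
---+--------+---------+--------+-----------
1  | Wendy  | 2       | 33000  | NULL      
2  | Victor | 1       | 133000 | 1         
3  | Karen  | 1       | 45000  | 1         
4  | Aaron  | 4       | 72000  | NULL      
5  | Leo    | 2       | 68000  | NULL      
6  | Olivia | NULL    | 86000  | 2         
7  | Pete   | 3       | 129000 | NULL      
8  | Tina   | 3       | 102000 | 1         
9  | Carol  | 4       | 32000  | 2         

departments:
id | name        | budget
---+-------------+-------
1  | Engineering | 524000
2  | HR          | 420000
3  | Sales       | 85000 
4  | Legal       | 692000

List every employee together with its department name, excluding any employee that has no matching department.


INNER JOIN keeps only employees rows whose dept_id matches an id in departments. Walk through each employee:
  - employee 1 (Wendy): dept_id=2 -> matches HR
  - employee 2 (Victor): dept_id=1 -> matches Engineering
  - employee 3 (Karen): dept_id=1 -> matches Engineering
  - employee 4 (Aaron): dept_id=4 -> matches Legal
  - employee 5 (Leo): dept_id=2 -> matches HR
  - employee 6 (Olivia): dept_id=NULL, no match -> dropped
  - employee 7 (Pete): dept_id=3 -> matches Sales
  - employee 8 (Tina): dept_id=3 -> matches Sales
  - employee 9 (Carol): dept_id=4 -> matches Legal
So 1 of 9 rows is dropped.

SQL:
SELECT a.name, b.name AS department
FROM employees a
INNER JOIN departments b ON a.dept_id = b.id

Result:
name   | department 
-------+------------
Wendy  | HR         
Victor | Engineering
Karen  | Engineering
Aaron  | Legal      
Leo    | HR         
Pete   | Sales      
Tina   | Sales      
Carol  | Legal      


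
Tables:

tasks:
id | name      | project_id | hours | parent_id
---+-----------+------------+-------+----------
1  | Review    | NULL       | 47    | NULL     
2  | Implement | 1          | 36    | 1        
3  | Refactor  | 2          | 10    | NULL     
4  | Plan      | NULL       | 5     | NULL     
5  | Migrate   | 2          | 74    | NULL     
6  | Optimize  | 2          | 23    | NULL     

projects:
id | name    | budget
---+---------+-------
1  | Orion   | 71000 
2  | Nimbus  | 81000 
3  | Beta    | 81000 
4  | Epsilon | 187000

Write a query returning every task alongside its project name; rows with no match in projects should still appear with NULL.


LEFT JOIN keeps every row from tasks (the left table); where project_id has no match in projects, the project columns become NULL. Walk through each task:
  - task 1 (Review): project_id=NULL, no match -> kept with NULL
  - task 2 (Implement): project_id=1 -> matches Orion
  - task 3 (Refactor): project_id=2 -> matches Nimbus
  - task 4 (Plan): project_id=NULL, no match -> kept with NULL
  - task 5 (Migrate): project_id=2 -> matches Nimbus
  - task 6 (Optimize): project_id=2 -> matches Nimbus
All 6 rows appear; 2 have NULL project.

SQL:
SELECT a.name, b.name AS project
FROM tasks a
LEFT JOIN projects b ON a.project_id = b.id

Result:
name      | project
----------+--------
Review    | NULL   
Implement | Orion  
Refactor  | Nimbus 
Plan      | NULL   
Migrate   | Nimbus 
Optimize  | Nimbus 


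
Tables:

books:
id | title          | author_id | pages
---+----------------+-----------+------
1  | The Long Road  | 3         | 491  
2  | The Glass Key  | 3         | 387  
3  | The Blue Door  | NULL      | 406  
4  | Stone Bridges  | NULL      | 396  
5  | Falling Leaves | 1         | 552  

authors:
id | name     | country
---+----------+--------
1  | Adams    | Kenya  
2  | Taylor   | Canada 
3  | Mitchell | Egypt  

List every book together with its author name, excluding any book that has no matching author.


INNER JOIN keeps only books rows whose author_id matches an id in authors. Walk through each book:
  - book 1 (The Long Road): author_id=3 -> matches Mitchell
  - book 2 (The Glass Key): author_id=3 -> matches Mitchell
  - book 3 (The Blue Door): author_id=NULL, no match -> dropped
  - book 4 (Stone Bridges): author_id=NULL, no match -> dropped
  - book 5 (Falling Leaves): author_id=1 -> matches Adams
So 2 of 5 rows are dropped.

SQL:
SELECT a.title, b.name AS author
FROM books a
INNER JOIN authors b ON a.author_id = b.id

Result:
title          | author  
---------------+---------
The Long Road  | Mitchell
The Glass Key  | Mitchell
Falling Leaves | Adams   


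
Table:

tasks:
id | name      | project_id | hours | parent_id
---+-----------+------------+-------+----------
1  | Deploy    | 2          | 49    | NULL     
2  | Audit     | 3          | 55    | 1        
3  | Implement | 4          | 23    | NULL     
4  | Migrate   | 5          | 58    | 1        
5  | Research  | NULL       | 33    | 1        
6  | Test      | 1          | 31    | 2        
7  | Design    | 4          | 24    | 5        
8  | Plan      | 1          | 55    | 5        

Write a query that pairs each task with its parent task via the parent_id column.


This is a self-join: tasks is joined to a second copy of itself, matching each row's parent_id to another row's id. Use LEFT JOIN so rows with parent_id=NULL are kept.
  - task 1 (Deploy): parent_id=NULL -> NULL
  - task 2 (Audit): parent_id=1 -> Deploy
  - task 3 (Implement): parent_id=NULL -> NULL
  - task 4 (Migrate): parent_id=1 -> Deploy
  - task 5 (Research): parent_id=1 -> Deploy
  - task 6 (Test): parent_id=2 -> Audit
  - task 7 (Design): parent_id=5 -> Research
  - task 8 (Plan): parent_id=5 -> Research

SQL:
SELECT a.name AS item, b.name AS parent
FROM tasks a
LEFT JOIN tasks b ON a.parent_id = b.id

Result:
item      | parent  
----------+---------
Deploy    | NULL    
Audit     | Deploy  
Implement | NULL    
Migrate   | Deploy  
Research  | Deploy  
Test      | Audit   
Design    | Research
Plan      | Research


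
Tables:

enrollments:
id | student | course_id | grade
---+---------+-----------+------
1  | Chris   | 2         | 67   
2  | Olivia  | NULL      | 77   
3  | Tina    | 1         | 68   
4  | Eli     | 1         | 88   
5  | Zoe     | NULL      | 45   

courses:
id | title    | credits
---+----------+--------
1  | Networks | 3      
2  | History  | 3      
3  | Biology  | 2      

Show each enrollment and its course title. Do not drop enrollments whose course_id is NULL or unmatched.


LEFT JOIN keeps every row from enrollments (the left table); where course_id has no match in courses, the course columns become NULL. Walk through each enrollment:
  - enrollment 1 (Chris): course_id=2 -> matches History
  - enrollment 2 (Olivia): course_id=NULL, no match -> kept with NULL
  - enrollment 3 (Tina): course_id=1 -> matches Networks
  - enrollment 4 (Eli): course_id=1 -> matches Networks
  - enrollment 5 (Zoe): course_id=NULL, no match -> kept with NULL
All 5 rows appear; 2 have NULL course.

SQL:
SELECT a.student, b.title AS course
FROM enrollments a
LEFT JOIN courses b ON a.course_id = b.id

Result:
student | course  
--------+---------
Chris   | History 
Olivia  | NULL    
Tina    | Networks
Eli     | Networks
Zoe     | NULL    


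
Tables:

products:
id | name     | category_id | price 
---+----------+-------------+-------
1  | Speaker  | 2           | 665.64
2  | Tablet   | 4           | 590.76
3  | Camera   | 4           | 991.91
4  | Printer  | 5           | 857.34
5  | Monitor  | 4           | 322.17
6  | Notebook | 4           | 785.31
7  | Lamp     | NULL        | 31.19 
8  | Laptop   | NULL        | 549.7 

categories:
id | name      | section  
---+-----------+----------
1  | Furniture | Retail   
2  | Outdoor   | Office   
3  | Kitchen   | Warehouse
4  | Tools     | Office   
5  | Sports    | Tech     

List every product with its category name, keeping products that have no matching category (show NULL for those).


LEFT JOIN keeps every row from products (the left table); where category_id has no match in categories, the category columns become NULL. Walk through each product:
  - product 1 (Speaker): category_id=2 -> matches Outdoor
  - product 2 (Tablet): category_id=4 -> matches Tools
  - product 3 (Camera): category_id=4 -> matches Tools
  - product 4 (Printer): category_id=5 -> matches Sports
  - product 5 (Monitor): category_id=4 -> matches Tools
  - product 6 (Notebook): category_id=4 -> matches Tools
  - product 7 (Lamp): category_id=NULL, no match -> kept with NULL
  - product 8 (Laptop): category_id=NULL, no match -> kept with NULL
All 8 rows appear; 2 have NULL category.

SQL:
SELECT a.name, b.name AS category
FROM products a
LEFT JOIN categories b ON a.category_id = b.id

Result:
name     | category
---------+---------
Speaker  | Outdoor 
Tablet   | Tools   
Camera   | Tools   
Printer  | Sports  
Monitor  | Tools   
Notebook | Tools   
Lamp     | NULL    
Laptop   | NULL    


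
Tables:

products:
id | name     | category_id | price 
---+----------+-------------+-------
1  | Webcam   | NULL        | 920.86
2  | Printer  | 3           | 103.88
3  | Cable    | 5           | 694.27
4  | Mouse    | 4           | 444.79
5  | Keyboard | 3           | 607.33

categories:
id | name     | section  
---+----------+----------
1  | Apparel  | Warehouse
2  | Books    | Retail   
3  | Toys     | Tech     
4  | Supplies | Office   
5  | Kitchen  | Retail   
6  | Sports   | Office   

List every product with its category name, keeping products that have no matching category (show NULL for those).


LEFT JOIN keeps every row from products (the left table); where category_id has no match in categories, the category columns become NULL. Walk through each product:
  - product 1 (Webcam): category_id=NULL, no match -> kept with NULL
  - product 2 (Printer): category_id=3 -> matches Toys
  - product 3 (Cable): category_id=5 -> matches Kitchen
  - product 4 (Mouse): category_id=4 -> matches Supplies
  - product 5 (Keyboard): category_id=3 -> matches Toys
All 5 rows appear; 1 has NULL category.

SQL:
SELECT a.name, b.name AS category
FROM products a
LEFT JOIN categories b ON a.category_id = b.id

Result:
name     | category
---------+---------
Webcam   | NULL    
Printer  | Toys    
Cable    | Kitchen 
Mouse    | Supplies
Keyboard | Toys    


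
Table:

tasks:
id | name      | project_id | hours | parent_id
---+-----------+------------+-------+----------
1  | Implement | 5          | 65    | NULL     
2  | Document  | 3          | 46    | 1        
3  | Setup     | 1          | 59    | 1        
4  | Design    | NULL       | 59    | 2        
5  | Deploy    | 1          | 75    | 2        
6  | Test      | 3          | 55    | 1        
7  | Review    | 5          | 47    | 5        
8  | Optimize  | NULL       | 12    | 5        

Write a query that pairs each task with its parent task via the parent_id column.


This is a self-join: tasks is joined to a second copy of itself, matching each row's parent_id to another row's id. Use LEFT JOIN so rows with parent_id=NULL are kept.
  - task 1 (Implement): parent_id=NULL -> NULL
  - task 2 (Document): parent_id=1 -> Implement
  - task 3 (Setup): parent_id=1 -> Implement
  - task 4 (Design): parent_id=2 -> Document
  - task 5 (Deploy): parent_id=2 -> Document
  - task 6 (Test): parent_id=1 -> Implement
  - task 7 (Review): parent_id=5 -> Deploy
  - task 8 (Optimize): parent_id=5 -> Deploy

SQL:
SELECT a.name AS item, b.name AS parent
FROM tasks a
LEFT JOIN tasks b ON a.parent_id = b.id

Result:
item      | parent   
----------+----------
Implement | NULL     
Document  | Implement
Setup     | Implement
Design    | Document 
Deploy    | Document 
Test      | Implement
Review    | Deploy   
Optimize  | Deploy   


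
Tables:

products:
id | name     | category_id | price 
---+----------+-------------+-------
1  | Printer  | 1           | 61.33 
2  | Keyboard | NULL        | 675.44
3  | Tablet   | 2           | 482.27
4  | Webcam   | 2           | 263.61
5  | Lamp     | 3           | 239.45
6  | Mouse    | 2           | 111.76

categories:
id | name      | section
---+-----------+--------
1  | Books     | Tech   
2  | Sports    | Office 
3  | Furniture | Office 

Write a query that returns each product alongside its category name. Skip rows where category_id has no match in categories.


INNER JOIN keeps only products rows whose category_id matches an id in categories. Walk through each product:
  - product 1 (Printer): category_id=1 -> matches Books
  - product 2 (Keyboard): category_id=NULL, no match -> dropped
  - product 3 (Tablet): category_id=2 -> matches Sports
  - product 4 (Webcam): category_id=2 -> matches Sports
  - product 5 (Lamp): category_id=3 -> matches Furniture
  - product 6 (Mouse): category_id=2 -> matches Sports
So 1 of 6 rows is dropped.

SQL:
SELECT a.name, b.name AS category
FROM products a
INNER JOIN categories b ON a.category_id = b.id

Result:
name    | category 
--------+----------
Printer | Books    
Tablet  | Sports   
Webcam  | Sports   
Lamp    | Furniture
Mouse   | Sports   


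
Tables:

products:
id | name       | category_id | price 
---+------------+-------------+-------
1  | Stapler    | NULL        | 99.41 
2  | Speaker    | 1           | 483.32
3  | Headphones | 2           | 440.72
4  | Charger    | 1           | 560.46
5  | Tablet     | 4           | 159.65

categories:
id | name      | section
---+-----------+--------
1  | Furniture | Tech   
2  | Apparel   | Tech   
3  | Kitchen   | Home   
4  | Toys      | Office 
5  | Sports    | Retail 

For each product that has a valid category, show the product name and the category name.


INNER JOIN keeps only products rows whose category_id matches an id in categories. Walk through each product:
  - product 1 (Stapler): category_id=NULL, no match -> dropped
  - product 2 (Speaker): category_id=1 -> matches Furniture
  - product 3 (Headphones): category_id=2 -> matches Apparel
  - product 4 (Charger): category_id=1 -> matches Furniture
  - product 5 (Tablet): category_id=4 -> matches Toys
So 1 of 5 rows is dropped.

SQL:
SELECT a.name, b.name AS category
FROM products a
INNER JOIN categories b ON a.category_id = b.id

Result:
name       | category 
-----------+----------
Speaker    | Furniture
Headphones | Apparel  
Charger    | Furniture
Tablet     | Toys     
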